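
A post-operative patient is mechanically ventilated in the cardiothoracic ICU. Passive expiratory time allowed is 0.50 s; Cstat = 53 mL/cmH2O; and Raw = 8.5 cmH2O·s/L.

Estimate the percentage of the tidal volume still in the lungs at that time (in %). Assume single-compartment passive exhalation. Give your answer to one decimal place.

τ = R × C = 8.5 × 53 mL/cmH2O = 8.5 × 0.053 L/cmH2O = 0.4505 s.
Passive exhalation: V(t)/V₀ = e^(−t/τ) = e^(−0.50/0.4505) = 0.3296.
Fraction remaining = 0.3296 → 32.96%.

33.0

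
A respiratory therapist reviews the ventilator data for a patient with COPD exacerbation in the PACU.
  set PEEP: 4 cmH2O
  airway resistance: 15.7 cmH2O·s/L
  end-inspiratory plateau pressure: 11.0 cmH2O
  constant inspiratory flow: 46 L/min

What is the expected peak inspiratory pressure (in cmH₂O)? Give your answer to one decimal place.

23.0

Flow: 46 L/min ÷ 60 = 0.7667 L/s.
PIP = Pplat + Raw × flow = 11.0 + 15.7 × 0.7667 = 11.0 + 12.037 = 23.037 cmH2O.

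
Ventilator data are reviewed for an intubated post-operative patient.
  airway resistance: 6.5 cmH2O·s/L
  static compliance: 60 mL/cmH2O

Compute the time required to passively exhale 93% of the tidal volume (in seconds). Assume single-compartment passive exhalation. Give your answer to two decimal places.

1.04

τ = R × C = 6.5 × 60 mL/cmH2O = 6.5 × 0.060 L/cmH2O = 0.39 s.
Exhaled fraction f = 1 − e^(−t/τ) → t = −τ·ln(1 − f) = −0.39·ln(0.07) = 1.037 s.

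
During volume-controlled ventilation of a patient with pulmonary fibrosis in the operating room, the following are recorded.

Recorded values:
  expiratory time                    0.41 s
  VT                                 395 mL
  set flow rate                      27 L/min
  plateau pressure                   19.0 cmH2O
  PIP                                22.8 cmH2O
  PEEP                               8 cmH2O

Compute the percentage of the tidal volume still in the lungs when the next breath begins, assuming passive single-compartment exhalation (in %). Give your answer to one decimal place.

25.9

Flow: 27 L/min ÷ 60 = 0.45 L/s.
R = (PIP − Pplat)/V̇ = (22.8 − 19.0) / 0.45 = 3.8/0.45 = 8.444 cmH2O·s/L.
C = Vt/(Pplat − PEEP) = 395.0 / (19.0 − 8) = 395.0/11.0 = 35.909 mL/cmH2O.
τ = R × C = 8.444 × 0.03591 L/cmH2O = 0.3032 s.
Fraction remaining at end-expiration = e^(−Te/τ) = e^(−0.41/0.3032) = 0.2587 → 25.87%.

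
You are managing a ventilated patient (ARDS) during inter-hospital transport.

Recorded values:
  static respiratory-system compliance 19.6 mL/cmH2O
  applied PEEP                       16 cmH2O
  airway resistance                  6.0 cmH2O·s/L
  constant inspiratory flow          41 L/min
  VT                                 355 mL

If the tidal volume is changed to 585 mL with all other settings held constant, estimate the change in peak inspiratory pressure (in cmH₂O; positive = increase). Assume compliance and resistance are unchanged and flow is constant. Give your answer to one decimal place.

11.7

PIP = Vt/C + R·V̇ + PEEP (constant-flow equation of motion).
Only the elastic term changes: ΔPIP = ΔVt / C = (585 − 355) / 19.6 = 11.735 cmH2O.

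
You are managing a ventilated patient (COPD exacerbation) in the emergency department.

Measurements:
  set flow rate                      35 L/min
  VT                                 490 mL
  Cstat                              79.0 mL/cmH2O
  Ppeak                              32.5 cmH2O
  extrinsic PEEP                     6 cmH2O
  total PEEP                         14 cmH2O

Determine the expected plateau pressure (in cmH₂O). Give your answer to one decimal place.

20.2

End-expiratory occlusion gives total PEEP = 14 cmH2O (intrinsic PEEP = 14 − 6 = 8). Use total PEEP for the elastic gradient.
Pplat = PEEPtotal + Vt / Cstat = 14 + 490 / 79.0 = 14 + 6.203 = 20.203 cmH2O.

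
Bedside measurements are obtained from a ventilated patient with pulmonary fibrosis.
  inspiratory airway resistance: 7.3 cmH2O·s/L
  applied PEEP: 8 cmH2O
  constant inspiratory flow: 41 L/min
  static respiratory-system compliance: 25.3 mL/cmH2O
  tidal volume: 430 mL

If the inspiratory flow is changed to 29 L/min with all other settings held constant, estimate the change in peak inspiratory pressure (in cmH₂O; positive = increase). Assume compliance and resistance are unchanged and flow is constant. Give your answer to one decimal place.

Flow: 41 L/min ÷ 60 = 0.6833 L/s.
New flow: 29 L/min ÷ 60 = 0.4833 L/s.
PIP = Vt/C + R·V̇ + PEEP (constant-flow equation of motion).
Only the resistive term changes: ΔPIP = R × ΔV̇ = 7.3 × (0.4833 − 0.6833) = 7.3 × -0.2 = -1.46 cmH2O.

-1.5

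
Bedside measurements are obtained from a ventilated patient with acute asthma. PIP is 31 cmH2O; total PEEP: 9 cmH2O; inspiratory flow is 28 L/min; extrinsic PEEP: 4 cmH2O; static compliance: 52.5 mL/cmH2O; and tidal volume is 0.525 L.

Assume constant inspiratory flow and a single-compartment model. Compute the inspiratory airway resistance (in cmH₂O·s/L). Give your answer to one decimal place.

25.7

Flow: 28 L/min ÷ 60 = 0.4667 L/s.
Total PEEP = 9 cmH2O (set 4 + intrinsic 5); this is the baseline alveolar pressure.
Equation of motion (constant flow): PIP = Vt/C + R·V̇ + PEEP.
R·V̇ = PIP − Vt/C − PEEP = 31 − 525/52.5 − 9 = 31 − 10.0 − 9 = 12.0 cmH2O.
R = 12.0 / 0.4667 = 25.712 cmH2O·s/L.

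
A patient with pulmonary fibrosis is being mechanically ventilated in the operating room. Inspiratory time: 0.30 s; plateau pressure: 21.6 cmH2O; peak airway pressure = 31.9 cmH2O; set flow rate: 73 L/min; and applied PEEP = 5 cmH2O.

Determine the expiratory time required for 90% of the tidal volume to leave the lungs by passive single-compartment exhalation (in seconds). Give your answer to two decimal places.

0.43

Flow: 73 L/min ÷ 60 = 1.2167 L/s.
Vt = flow × Ti = 1.2167 L/s × 0.30 s × 1000 mL/L = 365.01 mL.
R = (PIP − Pplat)/V̇ = (31.9 − 21.6) / 1.2167 = 10.3/1.2167 = 8.466 cmH2O·s/L.
C = Vt/(Pplat − PEEP) = 365.01 / (21.6 − 5) = 365.01/16.6 = 21.989 mL/cmH2O.
τ = R × C = 8.466 × 0.02199 L/cmH2O = 0.1862 s.
t = −τ·ln(1 − 0.90) = −0.1862·ln(0.1) = 0.4287 s.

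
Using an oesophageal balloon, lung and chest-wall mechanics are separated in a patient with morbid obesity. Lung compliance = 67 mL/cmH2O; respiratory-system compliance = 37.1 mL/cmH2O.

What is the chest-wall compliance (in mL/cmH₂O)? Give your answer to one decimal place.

1/Ccw = 1/Crs − 1/CL.
1/Ccw = 1/37.1 − 1/67 = 0.01203.
Ccw = 83.126 mL/cmH2O.

83.1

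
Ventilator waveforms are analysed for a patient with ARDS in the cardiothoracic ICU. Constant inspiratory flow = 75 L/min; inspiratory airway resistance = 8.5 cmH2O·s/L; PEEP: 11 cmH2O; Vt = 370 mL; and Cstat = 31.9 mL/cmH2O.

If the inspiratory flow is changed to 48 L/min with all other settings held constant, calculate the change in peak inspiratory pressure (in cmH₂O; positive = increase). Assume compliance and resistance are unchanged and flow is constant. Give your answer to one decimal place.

-3.8

Flow: 75 L/min ÷ 60 = 1.25 L/s.
New flow: 48 L/min ÷ 60 = 0.8 L/s.
PIP = Vt/C + R·V̇ + PEEP (constant-flow equation of motion).
Only the resistive term changes: ΔPIP = R × ΔV̇ = 8.5 × (0.8 − 1.25) = 8.5 × -0.45 = -3.825 cmH2O.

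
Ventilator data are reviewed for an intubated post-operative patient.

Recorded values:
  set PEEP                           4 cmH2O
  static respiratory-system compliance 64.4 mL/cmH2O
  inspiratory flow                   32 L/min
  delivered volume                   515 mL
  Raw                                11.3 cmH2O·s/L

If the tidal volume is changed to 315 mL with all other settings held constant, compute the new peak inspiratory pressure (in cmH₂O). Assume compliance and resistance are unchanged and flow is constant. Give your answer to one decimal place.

14.9

Flow: 32 L/min ÷ 60 = 0.5333 L/s.
PIP = Vt/C + R·V̇ + PEEP (constant-flow equation of motion).
Only the elastic term changes: ΔPIP = ΔVt / C = (315 − 515) / 64.4 = -3.106 cmH2O.
Original PIP = 515/64.4 + 11.3×0.5333 + 4 = 18.023 cmH2O; new PIP = 18.023 + (-3.106) = 14.917 cmH2O.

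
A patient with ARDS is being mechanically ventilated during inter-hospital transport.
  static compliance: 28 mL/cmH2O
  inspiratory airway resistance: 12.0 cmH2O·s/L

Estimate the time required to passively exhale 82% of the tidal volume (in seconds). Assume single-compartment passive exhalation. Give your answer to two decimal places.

τ = R × C = 12.0 × 28 mL/cmH2O = 12.0 × 0.028 L/cmH2O = 0.336 s.
Exhaled fraction f = 1 − e^(−t/τ) → t = −τ·ln(1 − f) = −0.336·ln(0.18) = 0.5762 s.

0.58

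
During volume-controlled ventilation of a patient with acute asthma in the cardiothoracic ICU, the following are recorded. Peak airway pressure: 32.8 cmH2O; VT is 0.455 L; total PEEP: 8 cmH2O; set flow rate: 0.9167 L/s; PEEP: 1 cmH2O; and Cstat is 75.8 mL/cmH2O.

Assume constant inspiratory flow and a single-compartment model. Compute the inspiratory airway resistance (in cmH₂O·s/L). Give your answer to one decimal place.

20.5

Total PEEP = 8 cmH2O (set 1 + intrinsic 7); this is the baseline alveolar pressure.
Equation of motion (constant flow): PIP = Vt/C + R·V̇ + PEEP.
R·V̇ = PIP − Vt/C − PEEP = 32.8 − 455/75.8 − 8 = 32.8 − 6.003 − 8 = 18.797 cmH2O.
R = 18.797 / 0.9167 = 20.505 cmH2O·s/L.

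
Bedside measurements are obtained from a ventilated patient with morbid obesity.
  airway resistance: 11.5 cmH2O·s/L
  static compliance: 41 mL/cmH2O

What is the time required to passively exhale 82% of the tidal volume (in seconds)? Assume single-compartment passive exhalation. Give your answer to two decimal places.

0.81

τ = R × C = 11.5 × 41 mL/cmH2O = 11.5 × 0.041 L/cmH2O = 0.4715 s.
Exhaled fraction f = 1 − e^(−t/τ) → t = −τ·ln(1 − f) = −0.4715·ln(0.18) = 0.8085 s.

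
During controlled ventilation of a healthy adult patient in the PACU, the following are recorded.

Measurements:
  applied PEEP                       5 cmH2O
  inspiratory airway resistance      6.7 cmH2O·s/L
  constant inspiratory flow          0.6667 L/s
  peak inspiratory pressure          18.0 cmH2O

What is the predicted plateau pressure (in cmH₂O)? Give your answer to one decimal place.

13.5

Pplat = PIP − Raw × flow = 18.0 − 6.7 × 0.6667 = 18.0 − 4.467 = 13.533 cmH2O.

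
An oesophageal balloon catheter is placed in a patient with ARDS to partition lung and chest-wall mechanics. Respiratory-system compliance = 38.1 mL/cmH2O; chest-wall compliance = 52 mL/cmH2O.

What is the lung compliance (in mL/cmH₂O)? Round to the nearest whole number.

143

1/CL = 1/Crs − 1/Ccw.
1/CL = 1/38.1 − 1/52 = 0.007016.
CL = 142.53 mL/cmH2O.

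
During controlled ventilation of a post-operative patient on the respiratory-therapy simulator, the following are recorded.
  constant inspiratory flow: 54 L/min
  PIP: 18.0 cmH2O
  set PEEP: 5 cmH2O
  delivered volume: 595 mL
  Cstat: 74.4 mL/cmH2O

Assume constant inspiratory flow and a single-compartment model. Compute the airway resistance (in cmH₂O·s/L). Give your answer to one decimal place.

Flow: 54 L/min ÷ 60 = 0.9 L/s.
Equation of motion (constant flow): PIP = Vt/C + R·V̇ + PEEP.
R·V̇ = PIP − Vt/C − PEEP = 18.0 − 595/74.4 − 5 = 18.0 − 7.997 − 5 = 5.003 cmH2O.
R = 5.003 / 0.9 = 5.559 cmH2O·s/L.

5.6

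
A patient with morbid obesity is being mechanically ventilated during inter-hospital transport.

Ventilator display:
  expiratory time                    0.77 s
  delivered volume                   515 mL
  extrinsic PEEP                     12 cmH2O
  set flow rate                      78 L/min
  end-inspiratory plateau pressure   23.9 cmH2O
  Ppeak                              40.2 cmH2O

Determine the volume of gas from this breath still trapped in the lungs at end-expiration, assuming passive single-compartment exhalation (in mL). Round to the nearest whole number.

Flow: 78 L/min ÷ 60 = 1.3 L/s.
R = (PIP − Pplat)/V̇ = (40.2 − 23.9) / 1.3 = 16.3/1.3 = 12.538 cmH2O·s/L.
C = Vt/(Pplat − PEEP) = 515.0 / (23.9 − 12) = 515.0/11.9 = 43.277 mL/cmH2O.
τ = R × C = 12.538 × 0.04328 L/cmH2O = 0.5426 s.
Fraction remaining = e^(−Te/τ) = e^(−0.77/0.5426) = 0.2419.
Trapped volume = 515.0 × 0.2419 = 124.58 mL.

125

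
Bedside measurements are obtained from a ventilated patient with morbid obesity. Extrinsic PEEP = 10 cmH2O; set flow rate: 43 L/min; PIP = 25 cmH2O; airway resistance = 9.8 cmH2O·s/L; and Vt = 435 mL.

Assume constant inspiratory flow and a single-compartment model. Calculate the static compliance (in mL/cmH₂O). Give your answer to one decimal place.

Flow: 43 L/min ÷ 60 = 0.7167 L/s.
Equation of motion (constant flow): PIP = Vt/C + R·V̇ + PEEP.
Vt/C = PIP − R·V̇ − PEEP = 25 − 9.8×0.7167 − 10 = 25 − 7.024 − 10 = 7.976 cmH2O.
C = Vt / 7.976 = 435 / 7.976 = 54.539 mL/cmH2O.

54.5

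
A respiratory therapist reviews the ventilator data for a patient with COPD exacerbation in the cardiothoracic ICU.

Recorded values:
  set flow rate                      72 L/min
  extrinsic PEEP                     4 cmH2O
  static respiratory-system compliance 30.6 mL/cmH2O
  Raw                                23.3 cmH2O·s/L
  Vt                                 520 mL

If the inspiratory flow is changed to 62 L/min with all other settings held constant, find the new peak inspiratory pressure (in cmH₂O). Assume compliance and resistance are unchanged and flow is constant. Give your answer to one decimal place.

Flow: 72 L/min ÷ 60 = 1.2 L/s.
New flow: 62 L/min ÷ 60 = 1.0333 L/s.
PIP = Vt/C + R·V̇ + PEEP (constant-flow equation of motion).
Only the resistive term changes: ΔPIP = R × ΔV̇ = 23.3 × (1.0333 − 1.2) = 23.3 × -0.1667 = -3.884 cmH2O.
Original PIP = 520/30.6 + 23.3×1.2 + 4 = 48.953 cmH2O; new PIP = 48.953 + (-3.884) = 45.069 cmH2O.

45.1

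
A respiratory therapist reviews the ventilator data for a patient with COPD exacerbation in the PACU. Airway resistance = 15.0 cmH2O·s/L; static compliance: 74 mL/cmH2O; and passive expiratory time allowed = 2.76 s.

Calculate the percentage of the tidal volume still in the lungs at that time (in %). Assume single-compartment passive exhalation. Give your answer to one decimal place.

τ = R × C = 15.0 × 74 mL/cmH2O = 15.0 × 0.074 L/cmH2O = 1.11 s.
Passive exhalation: V(t)/V₀ = e^(−t/τ) = e^(−2.76/1.11) = 0.0832.
Fraction remaining = 0.0832 → 8.32%.

8.3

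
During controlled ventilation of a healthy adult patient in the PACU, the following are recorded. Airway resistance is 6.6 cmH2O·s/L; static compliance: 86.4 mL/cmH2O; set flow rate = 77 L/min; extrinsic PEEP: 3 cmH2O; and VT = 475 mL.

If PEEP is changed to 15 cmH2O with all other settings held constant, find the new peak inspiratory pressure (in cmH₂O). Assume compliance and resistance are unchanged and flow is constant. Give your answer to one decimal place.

Flow: 77 L/min ÷ 60 = 1.2833 L/s.
PIP = Vt/C + R·V̇ + PEEP (constant-flow equation of motion).
Only the baseline term changes: ΔPIP = ΔPEEP = 15 − 3 = 12.0 cmH2O.
Original PIP = 475/86.4 + 6.6×1.2833 + 3 = 16.967 cmH2O; new PIP = 16.967 + (12.0) = 28.967 cmH2O.

29.0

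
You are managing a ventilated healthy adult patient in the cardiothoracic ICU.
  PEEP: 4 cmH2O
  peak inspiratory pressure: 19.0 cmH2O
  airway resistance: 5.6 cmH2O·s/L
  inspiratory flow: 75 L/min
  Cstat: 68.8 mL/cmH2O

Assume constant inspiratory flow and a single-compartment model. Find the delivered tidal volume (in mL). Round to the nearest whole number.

Flow: 75 L/min ÷ 60 = 1.25 L/s.
Equation of motion (constant flow): PIP = Vt/C + R·V̇ + PEEP.
Vt/C = PIP − R·V̇ − PEEP = 19.0 − 7.0 − 4 = 8.0 cmH2O.
Vt = C × 8.0 = 68.8 × 8.0 = 550.4 mL.

550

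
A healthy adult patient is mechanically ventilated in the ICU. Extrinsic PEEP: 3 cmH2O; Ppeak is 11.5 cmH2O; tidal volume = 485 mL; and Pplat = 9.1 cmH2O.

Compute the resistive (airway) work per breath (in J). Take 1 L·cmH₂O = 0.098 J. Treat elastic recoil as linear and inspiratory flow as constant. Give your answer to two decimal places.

With constant inspiratory flow the resistive pressure is constant at PIP − Pplat = 11.5 − 9.1 = 2.4 cmH2O, so resistive work = 2.4 × 0.485 = 1.164 L·cmH2O.
× 0.098 J/(L·cmH2O) → 0.1141 J.

0.11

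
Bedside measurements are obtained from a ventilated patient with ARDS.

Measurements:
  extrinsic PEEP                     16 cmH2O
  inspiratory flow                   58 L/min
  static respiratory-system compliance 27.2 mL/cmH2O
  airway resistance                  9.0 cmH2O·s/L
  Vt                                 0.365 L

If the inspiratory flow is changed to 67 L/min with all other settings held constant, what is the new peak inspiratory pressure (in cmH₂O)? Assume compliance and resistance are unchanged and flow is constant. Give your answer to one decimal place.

Flow: 58 L/min ÷ 60 = 0.9667 L/s.
New flow: 67 L/min ÷ 60 = 1.1167 L/s.
PIP = Vt/C + R·V̇ + PEEP (constant-flow equation of motion).
Only the resistive term changes: ΔPIP = R × ΔV̇ = 9.0 × (1.1167 − 0.9667) = 9.0 × 0.15 = 1.35 cmH2O.
Original PIP = 365/27.2 + 9.0×0.9667 + 16 = 38.119 cmH2O; new PIP = 38.119 + (1.35) = 39.469 cmH2O.

39.5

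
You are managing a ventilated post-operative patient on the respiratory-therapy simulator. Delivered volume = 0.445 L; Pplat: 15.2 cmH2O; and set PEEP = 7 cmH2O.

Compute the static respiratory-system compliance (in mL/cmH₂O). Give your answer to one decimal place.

Cstat = Vt / (Pplat − PEEP) = 445 / (15.2 − 7) = 445 / 8.2 = 54.268 mL/cmH2O.

54.3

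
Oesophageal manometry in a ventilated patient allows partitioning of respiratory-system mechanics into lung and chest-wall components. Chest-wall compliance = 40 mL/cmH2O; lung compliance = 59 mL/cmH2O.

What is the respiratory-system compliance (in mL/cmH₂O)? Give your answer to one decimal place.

Lung and chest wall are elastances in series: 1/Crs = 1/CL + 1/Ccw.
1/Crs = 1/59 + 1/40 = 0.04195.
Crs = 23.838 mL/cmH2O.

23.8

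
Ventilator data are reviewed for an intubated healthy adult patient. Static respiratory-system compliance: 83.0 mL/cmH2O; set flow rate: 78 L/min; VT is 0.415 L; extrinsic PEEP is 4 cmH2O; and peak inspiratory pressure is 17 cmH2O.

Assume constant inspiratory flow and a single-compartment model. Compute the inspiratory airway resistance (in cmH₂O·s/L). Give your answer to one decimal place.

6.2

Flow: 78 L/min ÷ 60 = 1.3 L/s.
Equation of motion (constant flow): PIP = Vt/C + R·V̇ + PEEP.
R·V̇ = PIP − Vt/C − PEEP = 17 − 415/83.0 − 4 = 17 − 5.0 − 4 = 8.0 cmH2O.
R = 8.0 / 1.3 = 6.154 cmH2O·s/L.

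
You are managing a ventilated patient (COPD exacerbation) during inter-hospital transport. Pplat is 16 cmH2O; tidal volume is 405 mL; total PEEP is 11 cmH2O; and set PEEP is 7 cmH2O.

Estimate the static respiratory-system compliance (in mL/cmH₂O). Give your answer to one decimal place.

81.0

End-expiratory occlusion gives total PEEP = 11 cmH2O (intrinsic PEEP = 11 − 7 = 4). Use total PEEP for the elastic gradient.
Cstat = Vt / (Pplat − PEEPtotal) = 405 / (16 − 11) = 405 / 5.0 = 81.0 mL/cmH2O.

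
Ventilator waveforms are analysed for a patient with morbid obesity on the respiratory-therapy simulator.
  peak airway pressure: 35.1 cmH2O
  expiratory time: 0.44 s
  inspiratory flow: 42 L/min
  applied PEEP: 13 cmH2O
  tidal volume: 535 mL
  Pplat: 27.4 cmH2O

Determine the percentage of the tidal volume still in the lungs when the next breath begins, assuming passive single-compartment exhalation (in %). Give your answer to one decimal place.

34.1

Flow: 42 L/min ÷ 60 = 0.7 L/s.
R = (PIP − Pplat)/V̇ = (35.1 − 27.4) / 0.7 = 7.7/0.7 = 11.0 cmH2O·s/L.
C = Vt/(Pplat − PEEP) = 535.0 / (27.4 − 13) = 535.0/14.4 = 37.153 mL/cmH2O.
τ = R × C = 11.0 × 0.03715 L/cmH2O = 0.4087 s.
Fraction remaining at end-expiration = e^(−Te/τ) = e^(−0.44/0.4087) = 0.3408 → 34.08%.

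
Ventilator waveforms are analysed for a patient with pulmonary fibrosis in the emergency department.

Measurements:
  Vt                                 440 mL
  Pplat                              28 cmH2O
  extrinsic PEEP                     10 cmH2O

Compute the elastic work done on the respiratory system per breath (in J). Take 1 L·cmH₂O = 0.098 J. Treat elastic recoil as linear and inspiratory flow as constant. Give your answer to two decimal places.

0.39

Elastic work ≈ ½ × (Pplat − PEEP) × Vt = 0.5 × (28 − 10) × 0.440 L = 0.5 × 18.0 × 0.440 = 3.96 L·cmH2O.
× 0.098 J/(L·cmH2O) → 0.3881 J.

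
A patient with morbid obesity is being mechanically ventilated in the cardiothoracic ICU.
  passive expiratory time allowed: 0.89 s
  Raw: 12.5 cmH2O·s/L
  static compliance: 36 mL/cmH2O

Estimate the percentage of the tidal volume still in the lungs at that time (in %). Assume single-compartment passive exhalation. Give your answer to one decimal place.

13.8

τ = R × C = 12.5 × 36 mL/cmH2O = 12.5 × 0.036 L/cmH2O = 0.45 s.
Passive exhalation: V(t)/V₀ = e^(−t/τ) = e^(−0.89/0.45) = 0.1384.
Fraction remaining = 0.1384 → 13.84%.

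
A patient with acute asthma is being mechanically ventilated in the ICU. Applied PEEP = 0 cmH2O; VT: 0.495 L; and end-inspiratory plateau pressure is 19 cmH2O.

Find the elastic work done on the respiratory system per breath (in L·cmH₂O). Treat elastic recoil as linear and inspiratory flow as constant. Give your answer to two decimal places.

Elastic work ≈ ½ × (Pplat − PEEP) × Vt = 0.5 × (19 − 0) × 0.495 L = 0.5 × 19.0 × 0.495 = 4.703 L·cmH2O.

4.70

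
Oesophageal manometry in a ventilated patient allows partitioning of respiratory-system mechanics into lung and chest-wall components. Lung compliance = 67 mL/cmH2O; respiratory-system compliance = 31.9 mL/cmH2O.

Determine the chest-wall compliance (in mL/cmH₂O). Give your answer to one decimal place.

1/Ccw = 1/Crs − 1/CL.
1/Ccw = 1/31.9 − 1/67 = 0.01642.
Ccw = 60.901 mL/cmH2O.

60.9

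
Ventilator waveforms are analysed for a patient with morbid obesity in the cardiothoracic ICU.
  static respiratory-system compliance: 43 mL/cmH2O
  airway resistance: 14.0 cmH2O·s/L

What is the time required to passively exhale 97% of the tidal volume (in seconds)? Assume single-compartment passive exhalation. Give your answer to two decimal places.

τ = R × C = 14.0 × 43 mL/cmH2O = 14.0 × 0.043 L/cmH2O = 0.602 s.
Exhaled fraction f = 1 − e^(−t/τ) → t = −τ·ln(1 − f) = −0.602·ln(0.03) = 2.111 s.

2.11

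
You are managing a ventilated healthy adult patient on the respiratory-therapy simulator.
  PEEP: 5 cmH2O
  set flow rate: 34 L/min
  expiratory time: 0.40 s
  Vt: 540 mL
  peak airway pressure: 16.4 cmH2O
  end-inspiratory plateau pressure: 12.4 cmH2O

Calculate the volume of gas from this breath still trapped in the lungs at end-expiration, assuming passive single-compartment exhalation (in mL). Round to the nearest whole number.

Flow: 34 L/min ÷ 60 = 0.5667 L/s.
R = (PIP − Pplat)/V̇ = (16.4 − 12.4) / 0.5667 = 4.0/0.5667 = 7.058 cmH2O·s/L.
C = Vt/(Pplat − PEEP) = 540.0 / (12.4 − 5) = 540.0/7.4 = 72.973 mL/cmH2O.
τ = R × C = 7.058 × 0.07297 L/cmH2O = 0.515 s.
Fraction remaining = e^(−Te/τ) = e^(−0.40/0.515) = 0.4599.
Trapped volume = 540.0 × 0.4599 = 248.35 mL.

248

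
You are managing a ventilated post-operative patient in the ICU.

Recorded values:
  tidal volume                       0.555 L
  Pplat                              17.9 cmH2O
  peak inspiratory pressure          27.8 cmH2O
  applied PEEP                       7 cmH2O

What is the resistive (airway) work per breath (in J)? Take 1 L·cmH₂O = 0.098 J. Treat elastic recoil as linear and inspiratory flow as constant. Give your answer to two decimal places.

0.54

With constant inspiratory flow the resistive pressure is constant at PIP − Pplat = 27.8 − 17.9 = 9.9 cmH2O, so resistive work = 9.9 × 0.555 = 5.495 L·cmH2O.
× 0.098 J/(L·cmH2O) → 0.5385 J.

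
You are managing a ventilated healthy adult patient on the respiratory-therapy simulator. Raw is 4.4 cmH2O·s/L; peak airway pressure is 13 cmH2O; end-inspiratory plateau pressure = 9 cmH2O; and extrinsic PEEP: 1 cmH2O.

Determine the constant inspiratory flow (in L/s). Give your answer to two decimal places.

0.91

flow = (PIP − Pplat) / Raw = 4.0 / 4.4 = 0.9091 L/s.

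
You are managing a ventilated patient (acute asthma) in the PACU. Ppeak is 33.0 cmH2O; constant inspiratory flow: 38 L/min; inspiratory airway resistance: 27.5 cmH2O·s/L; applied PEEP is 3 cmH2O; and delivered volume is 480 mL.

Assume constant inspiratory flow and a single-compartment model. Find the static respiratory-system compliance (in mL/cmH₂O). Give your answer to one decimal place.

38.1

Flow: 38 L/min ÷ 60 = 0.6333 L/s.
Equation of motion (constant flow): PIP = Vt/C + R·V̇ + PEEP.
Vt/C = PIP − R·V̇ − PEEP = 33.0 − 27.5×0.6333 − 3 = 33.0 − 17.416 − 3 = 12.584 cmH2O.
C = Vt / 12.584 = 480 / 12.584 = 38.144 mL/cmH2O.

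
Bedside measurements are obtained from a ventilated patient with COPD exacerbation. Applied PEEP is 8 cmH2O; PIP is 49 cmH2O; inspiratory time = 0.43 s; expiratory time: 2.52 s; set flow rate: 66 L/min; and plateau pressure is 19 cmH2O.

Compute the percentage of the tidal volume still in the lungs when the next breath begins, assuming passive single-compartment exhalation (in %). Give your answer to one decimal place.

Flow: 66 L/min ÷ 60 = 1.1 L/s.
Vt = flow × Ti = 1.1 L/s × 0.43 s × 1000 mL/L = 473.0 mL.
R = (PIP − Pplat)/V̇ = (49 − 19) / 1.1 = 30.0/1.1 = 27.273 cmH2O·s/L.
C = Vt/(Pplat − PEEP) = 473.0 / (19 − 8) = 473.0/11.0 = 43.0 mL/cmH2O.
τ = R × C = 27.273 × 0.043 L/cmH2O = 1.173 s.
Fraction remaining at end-expiration = e^(−Te/τ) = e^(−2.52/1.173) = 0.1167 → 11.67%.

11.7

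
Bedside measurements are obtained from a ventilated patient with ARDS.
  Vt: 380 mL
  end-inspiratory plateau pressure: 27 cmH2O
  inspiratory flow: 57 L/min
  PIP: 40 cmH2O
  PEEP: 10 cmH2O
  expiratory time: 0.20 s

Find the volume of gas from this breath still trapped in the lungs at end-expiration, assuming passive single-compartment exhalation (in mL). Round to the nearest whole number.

198

Flow: 57 L/min ÷ 60 = 0.95 L/s.
R = (PIP − Pplat)/V̇ = (40 − 27) / 0.95 = 13.0/0.95 = 13.684 cmH2O·s/L.
C = Vt/(Pplat − PEEP) = 380.0 / (27 − 10) = 380.0/17.0 = 22.353 mL/cmH2O.
τ = R × C = 13.684 × 0.02235 L/cmH2O = 0.3058 s.
Fraction remaining = e^(−Te/τ) = e^(−0.20/0.3058) = 0.52.
Trapped volume = 380.0 × 0.52 = 197.6 mL.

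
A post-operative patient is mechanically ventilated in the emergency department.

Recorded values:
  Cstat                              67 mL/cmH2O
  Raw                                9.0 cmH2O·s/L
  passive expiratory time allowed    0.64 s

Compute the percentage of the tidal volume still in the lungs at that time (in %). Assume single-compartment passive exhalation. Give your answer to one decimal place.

τ = R × C = 9.0 × 67 mL/cmH2O = 9.0 × 0.067 L/cmH2O = 0.603 s.
Passive exhalation: V(t)/V₀ = e^(−t/τ) = e^(−0.64/0.603) = 0.346.
Fraction remaining = 0.346 → 34.6%.

34.6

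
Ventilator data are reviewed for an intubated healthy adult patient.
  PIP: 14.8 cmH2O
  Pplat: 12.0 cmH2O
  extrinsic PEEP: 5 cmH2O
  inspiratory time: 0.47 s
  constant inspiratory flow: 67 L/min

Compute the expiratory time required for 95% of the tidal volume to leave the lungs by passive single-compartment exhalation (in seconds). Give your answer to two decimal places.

0.56

Flow: 67 L/min ÷ 60 = 1.1167 L/s.
Vt = flow × Ti = 1.1167 L/s × 0.47 s × 1000 mL/L = 524.85 mL.
R = (PIP − Pplat)/V̇ = (14.8 − 12.0) / 1.1167 = 2.8/1.1167 = 2.507 cmH2O·s/L.
C = Vt/(Pplat − PEEP) = 524.85 / (12.0 − 5) = 524.85/7.0 = 74.979 mL/cmH2O.
τ = R × C = 2.507 × 0.07498 L/cmH2O = 0.188 s.
t = −τ·ln(1 − 0.95) = −0.188·ln(0.05) = 0.5632 s.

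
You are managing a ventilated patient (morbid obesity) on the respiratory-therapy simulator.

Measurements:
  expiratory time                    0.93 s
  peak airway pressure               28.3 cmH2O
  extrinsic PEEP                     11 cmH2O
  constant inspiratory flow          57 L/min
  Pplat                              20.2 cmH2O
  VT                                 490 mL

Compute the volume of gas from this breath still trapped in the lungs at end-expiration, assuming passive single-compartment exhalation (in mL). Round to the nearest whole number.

Flow: 57 L/min ÷ 60 = 0.95 L/s.
R = (PIP − Pplat)/V̇ = (28.3 − 20.2) / 0.95 = 8.1/0.95 = 8.526 cmH2O·s/L.
C = Vt/(Pplat − PEEP) = 490.0 / (20.2 − 11) = 490.0/9.2 = 53.261 mL/cmH2O.
τ = R × C = 8.526 × 0.05326 L/cmH2O = 0.4541 s.
Fraction remaining = e^(−Te/τ) = e^(−0.93/0.4541) = 0.129.
Trapped volume = 490.0 × 0.129 = 63.21 mL.

63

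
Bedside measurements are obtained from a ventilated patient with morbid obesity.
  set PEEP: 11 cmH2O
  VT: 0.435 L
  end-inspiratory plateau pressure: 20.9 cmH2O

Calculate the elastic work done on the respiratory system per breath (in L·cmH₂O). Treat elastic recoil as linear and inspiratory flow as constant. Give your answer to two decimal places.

Elastic work ≈ ½ × (Pplat − PEEP) × Vt = 0.5 × (20.9 − 11) × 0.435 L = 0.5 × 9.9 × 0.435 = 2.153 L·cmH2O.

2.15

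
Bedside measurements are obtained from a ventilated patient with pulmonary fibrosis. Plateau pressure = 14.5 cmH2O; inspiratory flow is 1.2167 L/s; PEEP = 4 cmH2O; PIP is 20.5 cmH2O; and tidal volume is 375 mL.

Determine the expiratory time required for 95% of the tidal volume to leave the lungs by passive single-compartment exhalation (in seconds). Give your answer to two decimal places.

0.53

R = (PIP − Pplat)/V̇ = (20.5 − 14.5) / 1.2167 = 6.0/1.2167 = 4.931 cmH2O·s/L.
C = Vt/(Pplat − PEEP) = 375.0 / (14.5 − 4) = 375.0/10.5 = 35.714 mL/cmH2O.
τ = R × C = 4.931 × 0.03571 L/cmH2O = 0.1761 s.
t = −τ·ln(1 − 0.95) = −0.1761·ln(0.05) = 0.5275 s.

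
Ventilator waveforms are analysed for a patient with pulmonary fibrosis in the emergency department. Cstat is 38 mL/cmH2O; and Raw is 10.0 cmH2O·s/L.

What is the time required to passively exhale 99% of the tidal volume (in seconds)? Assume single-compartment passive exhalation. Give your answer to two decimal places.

τ = R × C = 10.0 × 38 mL/cmH2O = 10.0 × 0.038 L/cmH2O = 0.38 s.
Exhaled fraction f = 1 − e^(−t/τ) → t = −τ·ln(1 − f) = −0.38·ln(0.01) = 1.75 s.

1.75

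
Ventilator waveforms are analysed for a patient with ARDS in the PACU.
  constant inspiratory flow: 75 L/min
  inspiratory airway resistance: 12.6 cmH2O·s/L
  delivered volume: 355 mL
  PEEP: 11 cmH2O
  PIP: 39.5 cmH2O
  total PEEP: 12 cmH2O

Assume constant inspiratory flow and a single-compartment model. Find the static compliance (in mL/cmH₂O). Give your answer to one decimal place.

30.2

Flow: 75 L/min ÷ 60 = 1.25 L/s.
Total PEEP = 12 cmH2O (set 11 + intrinsic 1); this is the baseline alveolar pressure.
Equation of motion (constant flow): PIP = Vt/C + R·V̇ + PEEP.
Vt/C = PIP − R·V̇ − PEEP = 39.5 − 12.6×1.25 − 12 = 39.5 − 15.75 − 12 = 11.75 cmH2O.
C = Vt / 11.75 = 355 / 11.75 = 30.213 mL/cmH2O.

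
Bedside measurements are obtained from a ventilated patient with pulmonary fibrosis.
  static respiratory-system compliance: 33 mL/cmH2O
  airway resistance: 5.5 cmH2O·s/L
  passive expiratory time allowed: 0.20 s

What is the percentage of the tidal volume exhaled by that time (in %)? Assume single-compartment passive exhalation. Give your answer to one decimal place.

τ = R × C = 5.5 × 33 mL/cmH2O = 5.5 × 0.033 L/cmH2O = 0.1815 s.
Passive exhalation: V(t)/V₀ = e^(−t/τ) = e^(−0.20/0.1815) = 0.3322.
Fraction exhaled = 1 − 0.3322 = 0.6678 → 66.78%.

66.8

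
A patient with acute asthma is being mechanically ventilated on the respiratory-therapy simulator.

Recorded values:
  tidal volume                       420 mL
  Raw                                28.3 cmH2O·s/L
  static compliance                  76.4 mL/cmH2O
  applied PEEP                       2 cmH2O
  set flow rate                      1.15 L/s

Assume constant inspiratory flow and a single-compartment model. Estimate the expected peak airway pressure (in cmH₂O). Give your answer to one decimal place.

Equation of motion (constant flow): PIP = Vt/C + R·V̇ + PEEP.
PIP = 420/76.4 + 28.3×1.15 + 2 = 5.497 + 32.545 + 2 = 40.042 cmH2O.

40.0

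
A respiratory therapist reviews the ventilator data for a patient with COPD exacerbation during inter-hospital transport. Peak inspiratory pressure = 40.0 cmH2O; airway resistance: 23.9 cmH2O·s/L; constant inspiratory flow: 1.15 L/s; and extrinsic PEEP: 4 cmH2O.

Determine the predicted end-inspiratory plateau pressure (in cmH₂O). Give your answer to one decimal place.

Pplat = PIP − Raw × flow = 40.0 − 23.9 × 1.15 = 40.0 − 27.485 = 12.515 cmH2O.

12.5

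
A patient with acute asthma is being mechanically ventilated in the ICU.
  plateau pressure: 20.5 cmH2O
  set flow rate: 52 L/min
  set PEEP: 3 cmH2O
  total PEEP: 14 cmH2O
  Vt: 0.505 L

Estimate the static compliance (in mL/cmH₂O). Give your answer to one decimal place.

End-expiratory occlusion gives total PEEP = 14 cmH2O (intrinsic PEEP = 14 − 3 = 11). Use total PEEP for the elastic gradient.
Cstat = Vt / (Pplat − PEEPtotal) = 505 / (20.5 − 14) = 505 / 6.5 = 77.692 mL/cmH2O.

77.7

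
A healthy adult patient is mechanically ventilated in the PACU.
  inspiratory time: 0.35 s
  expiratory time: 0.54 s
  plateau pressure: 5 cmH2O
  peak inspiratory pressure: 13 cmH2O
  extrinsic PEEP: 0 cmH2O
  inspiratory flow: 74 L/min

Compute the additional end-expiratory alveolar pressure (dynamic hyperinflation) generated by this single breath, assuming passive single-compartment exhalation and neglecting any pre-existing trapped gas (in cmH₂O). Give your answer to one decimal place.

Flow: 74 L/min ÷ 60 = 1.2333 L/s.
Vt = flow × Ti = 1.2333 L/s × 0.35 s × 1000 mL/L = 431.66 mL.
R = (PIP − Pplat)/V̇ = (13 − 5) / 1.2333 = 8.0/1.2333 = 6.487 cmH2O·s/L.
C = Vt/(Pplat − PEEP) = 431.66 / (5 − 0) = 431.66/5.0 = 86.332 mL/cmH2O.
τ = R × C = 6.487 × 0.08633 L/cmH2O = 0.56 s.
Fraction remaining = e^(−Te/τ) = e^(−0.54/0.56) = 0.3813; trapped volume = 431.66 × 0.3813 = 164.59 mL.
Additional alveolar pressure from trapping ≈ V_trapped / C = 164.59 / 86.332 = 1.906 cmH2O.

1.9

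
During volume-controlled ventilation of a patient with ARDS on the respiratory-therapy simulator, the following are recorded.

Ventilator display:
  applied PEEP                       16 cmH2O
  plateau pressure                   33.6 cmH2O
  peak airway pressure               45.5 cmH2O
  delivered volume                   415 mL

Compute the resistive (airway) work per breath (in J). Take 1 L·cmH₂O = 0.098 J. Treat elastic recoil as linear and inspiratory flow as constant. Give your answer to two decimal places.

With constant inspiratory flow the resistive pressure is constant at PIP − Pplat = 45.5 − 33.6 = 11.9 cmH2O, so resistive work = 11.9 × 0.415 = 4.939 L·cmH2O.
× 0.098 J/(L·cmH2O) → 0.484 J.

0.48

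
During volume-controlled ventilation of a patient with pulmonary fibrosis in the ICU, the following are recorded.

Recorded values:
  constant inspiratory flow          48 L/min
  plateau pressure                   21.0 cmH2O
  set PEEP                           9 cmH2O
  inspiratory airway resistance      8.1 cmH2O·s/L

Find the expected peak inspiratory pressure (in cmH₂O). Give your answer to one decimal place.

27.5

Flow: 48 L/min ÷ 60 = 0.8 L/s.
PIP = Pplat + Raw × flow = 21.0 + 8.1 × 0.8 = 21.0 + 6.48 = 27.48 cmH2O.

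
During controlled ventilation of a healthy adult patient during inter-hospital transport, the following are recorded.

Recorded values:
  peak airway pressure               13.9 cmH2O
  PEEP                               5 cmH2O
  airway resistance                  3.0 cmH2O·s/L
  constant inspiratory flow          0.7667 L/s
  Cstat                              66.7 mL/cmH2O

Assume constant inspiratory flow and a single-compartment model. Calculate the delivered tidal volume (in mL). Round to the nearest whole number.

Equation of motion (constant flow): PIP = Vt/C + R·V̇ + PEEP.
Vt/C = PIP − R·V̇ − PEEP = 13.9 − 2.3 − 5 = 6.6 cmH2O.
Vt = C × 6.6 = 66.7 × 6.6 = 440.22 mL.

440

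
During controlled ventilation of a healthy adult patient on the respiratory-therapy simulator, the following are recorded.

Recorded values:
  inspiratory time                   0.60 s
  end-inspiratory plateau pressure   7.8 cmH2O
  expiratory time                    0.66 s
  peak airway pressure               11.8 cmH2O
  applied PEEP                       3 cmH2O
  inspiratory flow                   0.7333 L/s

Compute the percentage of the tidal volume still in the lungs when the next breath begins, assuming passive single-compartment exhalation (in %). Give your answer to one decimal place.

Vt = flow × Ti = 0.7333 L/s × 0.60 s × 1000 mL/L = 439.98 mL.
R = (PIP − Pplat)/V̇ = (11.8 − 7.8) / 0.7333 = 4.0/0.7333 = 5.455 cmH2O·s/L.
C = Vt/(Pplat − PEEP) = 439.98 / (7.8 − 3) = 439.98/4.8 = 91.663 mL/cmH2O.
τ = R × C = 5.455 × 0.09166 L/cmH2O = 0.5 s.
Fraction remaining at end-expiration = e^(−Te/τ) = e^(−0.66/0.5) = 0.2671 → 26.71%.

26.7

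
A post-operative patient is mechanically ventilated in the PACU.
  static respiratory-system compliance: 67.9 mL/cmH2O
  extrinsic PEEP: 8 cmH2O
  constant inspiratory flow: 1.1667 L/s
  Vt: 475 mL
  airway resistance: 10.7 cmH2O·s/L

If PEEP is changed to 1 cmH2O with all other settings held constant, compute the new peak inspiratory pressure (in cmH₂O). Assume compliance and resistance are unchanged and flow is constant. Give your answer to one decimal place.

PIP = Vt/C + R·V̇ + PEEP (constant-flow equation of motion).
Only the baseline term changes: ΔPIP = ΔPEEP = 1 − 8 = -7.0 cmH2O.
Original PIP = 475/67.9 + 10.7×1.1667 + 8 = 27.479 cmH2O; new PIP = 27.479 + (-7.0) = 20.479 cmH2O.

20.5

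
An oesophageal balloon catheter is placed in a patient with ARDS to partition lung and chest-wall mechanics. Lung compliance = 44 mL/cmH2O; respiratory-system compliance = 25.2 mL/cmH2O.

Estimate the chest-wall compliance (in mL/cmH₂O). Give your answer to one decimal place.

59.0

1/Ccw = 1/Crs − 1/CL.
1/Ccw = 1/25.2 − 1/44 = 0.01696.
Ccw = 58.962 mL/cmH2O.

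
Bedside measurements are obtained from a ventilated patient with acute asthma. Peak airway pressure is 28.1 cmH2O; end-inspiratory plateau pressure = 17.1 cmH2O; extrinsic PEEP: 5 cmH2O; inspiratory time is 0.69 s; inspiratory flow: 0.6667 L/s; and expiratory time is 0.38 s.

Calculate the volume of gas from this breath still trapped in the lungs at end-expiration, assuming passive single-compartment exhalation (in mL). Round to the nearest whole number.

Vt = flow × Ti = 0.6667 L/s × 0.69 s × 1000 mL/L = 460.02 mL.
R = (PIP − Pplat)/V̇ = (28.1 − 17.1) / 0.6667 = 11.0/0.6667 = 16.499 cmH2O·s/L.
C = Vt/(Pplat − PEEP) = 460.02 / (17.1 − 5) = 460.02/12.1 = 38.018 mL/cmH2O.
τ = R × C = 16.499 × 0.03802 L/cmH2O = 0.6273 s.
Fraction remaining = e^(−Te/τ) = e^(−0.38/0.6273) = 0.5457.
Trapped volume = 460.02 × 0.5457 = 251.03 mL.

251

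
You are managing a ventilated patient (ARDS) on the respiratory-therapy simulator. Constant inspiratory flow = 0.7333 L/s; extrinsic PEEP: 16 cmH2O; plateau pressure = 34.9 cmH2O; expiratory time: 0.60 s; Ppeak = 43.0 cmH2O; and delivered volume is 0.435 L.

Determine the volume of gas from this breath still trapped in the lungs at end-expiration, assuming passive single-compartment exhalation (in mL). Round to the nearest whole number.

41

R = (PIP − Pplat)/V̇ = (43.0 − 34.9) / 0.7333 = 8.1/0.7333 = 11.046 cmH2O·s/L.
C = Vt/(Pplat − PEEP) = 435.0 / (34.9 − 16) = 435.0/18.9 = 23.016 mL/cmH2O.
τ = R × C = 11.046 × 0.02302 L/cmH2O = 0.2543 s.
Fraction remaining = e^(−Te/τ) = e^(−0.60/0.2543) = 0.09448.
Trapped volume = 435.0 × 0.09448 = 41.099 mL.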